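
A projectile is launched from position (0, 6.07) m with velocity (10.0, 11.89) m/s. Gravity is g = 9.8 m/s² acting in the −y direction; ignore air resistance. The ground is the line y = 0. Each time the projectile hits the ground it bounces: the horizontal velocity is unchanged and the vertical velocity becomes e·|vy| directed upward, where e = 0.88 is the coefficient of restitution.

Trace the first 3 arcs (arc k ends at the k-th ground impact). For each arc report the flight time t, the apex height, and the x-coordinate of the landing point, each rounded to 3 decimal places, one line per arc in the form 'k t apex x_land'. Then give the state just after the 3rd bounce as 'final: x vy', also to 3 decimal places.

Arc 1: start y=6.070, vy=11.890 → t=2.860, apex=13.283, x_land=28.597, impact vy=-16.135
  bounce: vy ← 0.88·16.135 = 14.199
Arc 2: start y=0.000, vy=14.199 → t=2.898, apex=10.286, x_land=57.575, impact vy=-14.199
  bounce: vy ← 0.88·14.199 = 12.495
Arc 3: start y=0.000, vy=12.495 → t=2.550, apex=7.966, x_land=83.075, impact vy=-12.495
  bounce: vy ← 0.88·12.495 = 10.996

1 2.860 13.283 28.597
2 2.898 10.286 57.575
3 2.550 7.966 83.075
final: 83.075 10.996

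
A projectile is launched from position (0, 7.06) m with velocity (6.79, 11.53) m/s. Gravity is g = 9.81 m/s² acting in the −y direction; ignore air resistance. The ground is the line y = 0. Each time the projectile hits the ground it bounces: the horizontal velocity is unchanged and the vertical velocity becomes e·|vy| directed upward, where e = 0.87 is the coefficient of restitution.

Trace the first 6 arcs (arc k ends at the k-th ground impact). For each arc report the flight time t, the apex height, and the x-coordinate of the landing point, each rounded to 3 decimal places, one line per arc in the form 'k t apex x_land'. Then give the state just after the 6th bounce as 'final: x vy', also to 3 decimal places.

1 2.855 13.836 19.384
2 2.922 10.472 39.227
3 2.542 7.926 56.490
4 2.212 6.000 71.509
5 1.924 4.541 84.576
6 1.674 3.437 95.944
final: 95.944 7.144

Arc 1: start y=7.060, vy=11.530 → t=2.855, apex=13.836, x_land=19.384, impact vy=-16.476
  bounce: vy ← 0.87·16.476 = 14.334
Arc 2: start y=0.000, vy=14.334 → t=2.922, apex=10.472, x_land=39.227, impact vy=-14.334
  bounce: vy ← 0.87·14.334 = 12.471
Arc 3: start y=0.000, vy=12.471 → t=2.542, apex=7.926, x_land=56.490, impact vy=-12.471
  bounce: vy ← 0.87·12.471 = 10.849
Arc 4: start y=0.000, vy=10.849 → t=2.212, apex=6.000, x_land=71.509, impact vy=-10.849
  bounce: vy ← 0.87·10.849 = 9.439
Arc 5: start y=0.000, vy=9.439 → t=1.924, apex=4.541, x_land=84.576, impact vy=-9.439
  bounce: vy ← 0.87·9.439 = 8.212
Arc 6: start y=0.000, vy=8.212 → t=1.674, apex=3.437, x_land=95.944, impact vy=-8.212
  bounce: vy ← 0.87·8.212 = 7.144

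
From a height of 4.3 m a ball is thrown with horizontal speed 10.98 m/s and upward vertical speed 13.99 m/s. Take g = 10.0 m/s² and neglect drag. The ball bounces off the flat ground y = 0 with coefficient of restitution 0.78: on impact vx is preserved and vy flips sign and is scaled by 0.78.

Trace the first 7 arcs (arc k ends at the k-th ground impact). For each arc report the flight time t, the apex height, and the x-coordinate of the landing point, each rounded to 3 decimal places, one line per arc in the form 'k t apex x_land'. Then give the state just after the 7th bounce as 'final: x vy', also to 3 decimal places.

1 3.077 14.086 33.790
2 2.618 8.570 62.540
3 2.042 5.214 84.965
4 1.593 3.172 102.457
5 1.243 1.930 116.100
6 0.969 1.174 126.742
7 0.756 0.714 135.042
final: 135.042 2.948

Arc 1: start y=4.300, vy=13.990 → t=3.077, apex=14.086, x_land=33.790, impact vy=-16.785
  bounce: vy ← 0.78·16.785 = 13.092
Arc 2: start y=0.000, vy=13.092 → t=2.618, apex=8.570, x_land=62.540, impact vy=-13.092
  bounce: vy ← 0.78·13.092 = 10.212
Arc 3: start y=0.000, vy=10.212 → t=2.042, apex=5.214, x_land=84.965, impact vy=-10.212
  bounce: vy ← 0.78·10.212 = 7.965
Arc 4: start y=0.000, vy=7.965 → t=1.593, apex=3.172, x_land=102.457, impact vy=-7.965
  bounce: vy ← 0.78·7.965 = 6.213
Arc 5: start y=0.000, vy=6.213 → t=1.243, apex=1.930, x_land=116.100, impact vy=-6.213
  bounce: vy ← 0.78·6.213 = 4.846
Arc 6: start y=0.000, vy=4.846 → t=0.969, apex=1.174, x_land=126.742, impact vy=-4.846
  bounce: vy ← 0.78·4.846 = 3.780
Arc 7: start y=0.000, vy=3.780 → t=0.756, apex=0.714, x_land=135.042, impact vy=-3.780
  bounce: vy ← 0.78·3.780 = 2.948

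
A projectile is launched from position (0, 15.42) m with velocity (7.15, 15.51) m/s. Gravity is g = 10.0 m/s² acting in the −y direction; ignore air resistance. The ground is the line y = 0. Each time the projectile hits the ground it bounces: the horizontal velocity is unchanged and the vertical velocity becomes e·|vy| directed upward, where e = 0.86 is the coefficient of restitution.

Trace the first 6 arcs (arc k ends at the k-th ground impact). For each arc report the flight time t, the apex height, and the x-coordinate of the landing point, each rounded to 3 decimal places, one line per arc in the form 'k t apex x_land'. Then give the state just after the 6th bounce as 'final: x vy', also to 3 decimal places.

Arc 1: start y=15.420, vy=15.510 → t=3.894, apex=27.448, x_land=27.842, impact vy=-23.430
  bounce: vy ← 0.86·23.430 = 20.150
Arc 2: start y=0.000, vy=20.150 → t=4.030, apex=20.301, x_land=56.656, impact vy=-20.150
  bounce: vy ← 0.86·20.150 = 17.329
Arc 3: start y=0.000, vy=17.329 → t=3.466, apex=15.014, x_land=81.436, impact vy=-17.329
  bounce: vy ← 0.86·17.329 = 14.903
Arc 4: start y=0.000, vy=14.903 → t=2.981, apex=11.105, x_land=102.747, impact vy=-14.903
  bounce: vy ← 0.86·14.903 = 12.816
Arc 5: start y=0.000, vy=12.816 → t=2.563, apex=8.213, x_land=121.075, impact vy=-12.816
  bounce: vy ← 0.86·12.816 = 11.022
Arc 6: start y=0.000, vy=11.022 → t=2.204, apex=6.074, x_land=136.836, impact vy=-11.022
  bounce: vy ← 0.86·11.022 = 9.479

1 3.894 27.448 27.842
2 4.030 20.301 56.656
3 3.466 15.014 81.436
4 2.981 11.105 102.747
5 2.563 8.213 121.075
6 2.204 6.074 136.836
final: 136.836 9.479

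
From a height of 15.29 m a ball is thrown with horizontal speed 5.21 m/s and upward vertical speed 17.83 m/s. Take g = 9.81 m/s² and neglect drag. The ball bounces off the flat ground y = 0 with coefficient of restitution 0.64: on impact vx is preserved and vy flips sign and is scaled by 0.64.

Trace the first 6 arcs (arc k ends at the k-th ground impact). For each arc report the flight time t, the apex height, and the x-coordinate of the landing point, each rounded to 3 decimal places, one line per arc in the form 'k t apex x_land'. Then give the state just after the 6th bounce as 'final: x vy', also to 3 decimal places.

Arc 1: start y=15.290, vy=17.830 → t=4.351, apex=31.493, x_land=22.671, impact vy=-24.858
  bounce: vy ← 0.64·24.858 = 15.909
Arc 2: start y=0.000, vy=15.909 → t=3.243, apex=12.900, x_land=39.569, impact vy=-15.909
  bounce: vy ← 0.64·15.909 = 10.182
Arc 3: start y=0.000, vy=10.182 → t=2.076, apex=5.284, x_land=50.384, impact vy=-10.182
  bounce: vy ← 0.64·10.182 = 6.516
Arc 4: start y=0.000, vy=6.516 → t=1.328, apex=2.164, x_land=57.305, impact vy=-6.516
  bounce: vy ← 0.64·6.516 = 4.170
Arc 5: start y=0.000, vy=4.170 → t=0.850, apex=0.886, x_land=61.735, impact vy=-4.170
  bounce: vy ← 0.64·4.170 = 2.669
Arc 6: start y=0.000, vy=2.669 → t=0.544, apex=0.363, x_land=64.570, impact vy=-2.669
  bounce: vy ← 0.64·2.669 = 1.708

1 4.351 31.493 22.671
2 3.243 12.900 39.569
3 2.076 5.284 50.384
4 1.328 2.164 57.305
5 0.850 0.886 61.735
6 0.544 0.363 64.570
final: 64.570 1.708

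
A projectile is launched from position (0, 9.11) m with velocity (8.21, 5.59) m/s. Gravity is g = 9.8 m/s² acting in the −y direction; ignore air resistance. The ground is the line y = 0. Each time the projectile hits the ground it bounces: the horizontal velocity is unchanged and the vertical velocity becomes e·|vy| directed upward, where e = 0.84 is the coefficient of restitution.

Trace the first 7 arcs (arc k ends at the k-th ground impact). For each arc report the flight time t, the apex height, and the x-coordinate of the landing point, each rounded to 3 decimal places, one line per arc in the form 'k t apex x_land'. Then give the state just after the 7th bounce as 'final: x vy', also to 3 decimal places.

Arc 1: start y=9.110, vy=5.590 → t=2.048, apex=10.704, x_land=16.818, impact vy=-14.485
  bounce: vy ← 0.84·14.485 = 12.167
Arc 2: start y=0.000, vy=12.167 → t=2.483, apex=7.553, x_land=37.204, impact vy=-12.167
  bounce: vy ← 0.84·12.167 = 10.220
Arc 3: start y=0.000, vy=10.220 → t=2.086, apex=5.329, x_land=54.328, impact vy=-10.220
  bounce: vy ← 0.84·10.220 = 8.585
Arc 4: start y=0.000, vy=8.585 → t=1.752, apex=3.760, x_land=68.712, impact vy=-8.585
  bounce: vy ← 0.84·8.585 = 7.211
Arc 5: start y=0.000, vy=7.211 → t=1.472, apex=2.653, x_land=80.795, impact vy=-7.211
  bounce: vy ← 0.84·7.211 = 6.058
Arc 6: start y=0.000, vy=6.058 → t=1.236, apex=1.872, x_land=90.945, impact vy=-6.058
  bounce: vy ← 0.84·6.058 = 5.088
Arc 7: start y=0.000, vy=5.088 → t=1.038, apex=1.321, x_land=99.471, impact vy=-5.088
  bounce: vy ← 0.84·5.088 = 4.274

1 2.048 10.704 16.818
2 2.483 7.553 37.204
3 2.086 5.329 54.328
4 1.752 3.760 68.712
5 1.472 2.653 80.795
6 1.236 1.872 90.945
7 1.038 1.321 99.471
final: 99.471 4.274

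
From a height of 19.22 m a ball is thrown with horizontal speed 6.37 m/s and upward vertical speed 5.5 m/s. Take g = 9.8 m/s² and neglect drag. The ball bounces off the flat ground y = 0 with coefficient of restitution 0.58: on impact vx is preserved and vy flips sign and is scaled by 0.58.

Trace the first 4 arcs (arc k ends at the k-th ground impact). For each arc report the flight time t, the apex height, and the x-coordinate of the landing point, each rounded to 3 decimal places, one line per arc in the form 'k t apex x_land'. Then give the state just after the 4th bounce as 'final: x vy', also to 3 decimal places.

Arc 1: start y=19.220, vy=5.500 → t=2.620, apex=20.763, x_land=16.688, impact vy=-20.173
  bounce: vy ← 0.58·20.173 = 11.701
Arc 2: start y=0.000, vy=11.701 → t=2.388, apex=6.985, x_land=31.898, impact vy=-11.701
  bounce: vy ← 0.58·11.701 = 6.786
Arc 3: start y=0.000, vy=6.786 → t=1.385, apex=2.350, x_land=40.720, impact vy=-6.786
  bounce: vy ← 0.58·6.786 = 3.936
Arc 4: start y=0.000, vy=3.936 → t=0.803, apex=0.790, x_land=45.837, impact vy=-3.936
  bounce: vy ← 0.58·3.936 = 2.283

1 2.620 20.763 16.688
2 2.388 6.985 31.898
3 1.385 2.350 40.720
4 0.803 0.790 45.837
final: 45.837 2.283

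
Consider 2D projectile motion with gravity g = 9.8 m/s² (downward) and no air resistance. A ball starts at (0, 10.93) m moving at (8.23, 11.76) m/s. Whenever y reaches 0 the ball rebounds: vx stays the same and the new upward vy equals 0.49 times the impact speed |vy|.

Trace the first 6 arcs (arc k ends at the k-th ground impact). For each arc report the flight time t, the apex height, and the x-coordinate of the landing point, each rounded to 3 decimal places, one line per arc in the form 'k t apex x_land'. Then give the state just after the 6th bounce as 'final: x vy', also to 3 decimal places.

1 3.116 17.986 25.644
2 1.878 4.318 41.096
3 0.920 1.037 48.668
4 0.451 0.249 52.378
5 0.221 0.060 54.196
6 0.108 0.014 55.087
final: 55.087 0.260

Arc 1: start y=10.930, vy=11.760 → t=3.116, apex=17.986, x_land=25.644, impact vy=-18.776
  bounce: vy ← 0.49·18.776 = 9.200
Arc 2: start y=0.000, vy=9.200 → t=1.878, apex=4.318, x_land=41.096, impact vy=-9.200
  bounce: vy ← 0.49·9.200 = 4.508
Arc 3: start y=0.000, vy=4.508 → t=0.920, apex=1.037, x_land=48.668, impact vy=-4.508
  bounce: vy ← 0.49·4.508 = 2.209
Arc 4: start y=0.000, vy=2.209 → t=0.451, apex=0.249, x_land=52.378, impact vy=-2.209
  bounce: vy ← 0.49·2.209 = 1.082
Arc 5: start y=0.000, vy=1.082 → t=0.221, apex=0.060, x_land=54.196, impact vy=-1.082
  bounce: vy ← 0.49·1.082 = 0.530
Arc 6: start y=0.000, vy=0.530 → t=0.108, apex=0.014, x_land=55.087, impact vy=-0.530
  bounce: vy ← 0.49·0.530 = 0.260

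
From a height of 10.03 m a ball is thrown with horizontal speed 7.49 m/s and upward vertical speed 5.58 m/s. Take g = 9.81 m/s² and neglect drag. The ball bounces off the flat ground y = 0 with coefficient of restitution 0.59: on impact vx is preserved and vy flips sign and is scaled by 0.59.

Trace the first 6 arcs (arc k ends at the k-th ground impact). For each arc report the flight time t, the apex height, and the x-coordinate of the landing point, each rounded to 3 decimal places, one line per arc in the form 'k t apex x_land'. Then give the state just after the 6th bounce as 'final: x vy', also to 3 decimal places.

Arc 1: start y=10.030, vy=5.580 → t=2.108, apex=11.617, x_land=15.787, impact vy=-15.097
  bounce: vy ← 0.59·15.097 = 8.907
Arc 2: start y=0.000, vy=8.907 → t=1.816, apex=4.044, x_land=29.389, impact vy=-8.907
  bounce: vy ← 0.59·8.907 = 5.255
Arc 3: start y=0.000, vy=5.255 → t=1.071, apex=1.408, x_land=37.414, impact vy=-5.255
  bounce: vy ← 0.59·5.255 = 3.101
Arc 4: start y=0.000, vy=3.101 → t=0.632, apex=0.490, x_land=42.148, impact vy=-3.101
  bounce: vy ← 0.59·3.101 = 1.829
Arc 5: start y=0.000, vy=1.829 → t=0.373, apex=0.171, x_land=44.942, impact vy=-1.829
  bounce: vy ← 0.59·1.829 = 1.079
Arc 6: start y=0.000, vy=1.079 → t=0.220, apex=0.059, x_land=46.590, impact vy=-1.079
  bounce: vy ← 0.59·1.079 = 0.637

1 2.108 11.617 15.787
2 1.816 4.044 29.389
3 1.071 1.408 37.414
4 0.632 0.490 42.148
5 0.373 0.171 44.942
6 0.220 0.059 46.590
final: 46.590 0.637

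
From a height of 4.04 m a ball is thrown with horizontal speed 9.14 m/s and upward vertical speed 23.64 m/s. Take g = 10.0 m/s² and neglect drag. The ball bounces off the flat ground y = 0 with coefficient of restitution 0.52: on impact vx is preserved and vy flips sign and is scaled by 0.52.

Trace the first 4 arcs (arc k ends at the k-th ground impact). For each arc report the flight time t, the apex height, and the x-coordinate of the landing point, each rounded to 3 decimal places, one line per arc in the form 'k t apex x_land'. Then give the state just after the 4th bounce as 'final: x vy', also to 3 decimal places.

Arc 1: start y=4.040, vy=23.640 → t=4.893, apex=31.982, x_land=44.723, impact vy=-25.291
  bounce: vy ← 0.52·25.291 = 13.151
Arc 2: start y=0.000, vy=13.151 → t=2.630, apex=8.648, x_land=68.764, impact vy=-13.151
  bounce: vy ← 0.52·13.151 = 6.839
Arc 3: start y=0.000, vy=6.839 → t=1.368, apex=2.338, x_land=81.265, impact vy=-6.839
  bounce: vy ← 0.52·6.839 = 3.556
Arc 4: start y=0.000, vy=3.556 → t=0.711, apex=0.632, x_land=87.766, impact vy=-3.556
  bounce: vy ← 0.52·3.556 = 1.849

1 4.893 31.982 44.723
2 2.630 8.648 68.764
3 1.368 2.338 81.265
4 0.711 0.632 87.766
final: 87.766 1.849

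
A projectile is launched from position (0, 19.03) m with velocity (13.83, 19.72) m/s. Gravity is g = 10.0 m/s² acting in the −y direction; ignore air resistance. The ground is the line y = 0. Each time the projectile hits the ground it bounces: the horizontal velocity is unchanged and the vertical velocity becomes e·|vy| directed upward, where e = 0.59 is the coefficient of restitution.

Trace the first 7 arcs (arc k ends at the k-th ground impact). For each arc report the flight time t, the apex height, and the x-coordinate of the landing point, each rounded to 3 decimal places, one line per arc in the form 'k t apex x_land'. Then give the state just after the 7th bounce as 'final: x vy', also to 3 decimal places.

1 4.746 38.474 65.636
2 3.273 13.393 110.906
3 1.931 4.662 137.614
4 1.139 1.623 153.373
5 0.672 0.565 162.670
6 0.397 0.197 168.155
7 0.234 0.068 171.392
final: 171.392 0.690

Arc 1: start y=19.030, vy=19.720 → t=4.746, apex=38.474, x_land=65.636, impact vy=-27.739
  bounce: vy ← 0.59·27.739 = 16.366
Arc 2: start y=0.000, vy=16.366 → t=3.273, apex=13.393, x_land=110.906, impact vy=-16.366
  bounce: vy ← 0.59·16.366 = 9.656
Arc 3: start y=0.000, vy=9.656 → t=1.931, apex=4.662, x_land=137.614, impact vy=-9.656
  bounce: vy ← 0.59·9.656 = 5.697
Arc 4: start y=0.000, vy=5.697 → t=1.139, apex=1.623, x_land=153.373, impact vy=-5.697
  bounce: vy ← 0.59·5.697 = 3.361
Arc 5: start y=0.000, vy=3.361 → t=0.672, apex=0.565, x_land=162.670, impact vy=-3.361
  bounce: vy ← 0.59·3.361 = 1.983
Arc 6: start y=0.000, vy=1.983 → t=0.397, apex=0.197, x_land=168.155, impact vy=-1.983
  bounce: vy ← 0.59·1.983 = 1.170
Arc 7: start y=0.000, vy=1.170 → t=0.234, apex=0.068, x_land=171.392, impact vy=-1.170
  bounce: vy ← 0.59·1.170 = 0.690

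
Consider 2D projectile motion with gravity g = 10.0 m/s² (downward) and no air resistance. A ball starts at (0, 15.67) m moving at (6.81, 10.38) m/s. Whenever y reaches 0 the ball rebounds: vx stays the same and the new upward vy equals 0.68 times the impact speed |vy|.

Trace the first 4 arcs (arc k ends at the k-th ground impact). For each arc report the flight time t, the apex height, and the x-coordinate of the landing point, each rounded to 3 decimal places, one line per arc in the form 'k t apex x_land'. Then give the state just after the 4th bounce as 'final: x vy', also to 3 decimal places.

1 3.090 21.057 21.044
2 2.791 9.737 40.051
3 1.898 4.502 52.975
4 1.291 2.082 61.764
final: 61.764 4.388

Arc 1: start y=15.670, vy=10.380 → t=3.090, apex=21.057, x_land=21.044, impact vy=-20.522
  bounce: vy ← 0.68·20.522 = 13.955
Arc 2: start y=0.000, vy=13.955 → t=2.791, apex=9.737, x_land=40.051, impact vy=-13.955
  bounce: vy ← 0.68·13.955 = 9.489
Arc 3: start y=0.000, vy=9.489 → t=1.898, apex=4.502, x_land=52.975, impact vy=-9.489
  bounce: vy ← 0.68·9.489 = 6.453
Arc 4: start y=0.000, vy=6.453 → t=1.291, apex=2.082, x_land=61.764, impact vy=-6.453
  bounce: vy ← 0.68·6.453 = 4.388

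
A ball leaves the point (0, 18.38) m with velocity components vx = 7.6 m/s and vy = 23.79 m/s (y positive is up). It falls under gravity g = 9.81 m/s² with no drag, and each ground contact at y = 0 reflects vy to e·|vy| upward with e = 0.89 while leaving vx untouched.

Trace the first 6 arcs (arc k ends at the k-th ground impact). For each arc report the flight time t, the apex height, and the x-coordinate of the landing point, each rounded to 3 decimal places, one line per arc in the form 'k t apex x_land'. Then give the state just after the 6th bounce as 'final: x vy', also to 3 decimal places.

1 5.528 47.226 42.013
2 5.523 37.408 83.989
3 4.916 29.631 121.348
4 4.375 23.471 154.598
5 3.894 18.591 184.190
6 3.465 14.726 210.527
final: 210.527 15.128

Arc 1: start y=18.380, vy=23.790 → t=5.528, apex=47.226, x_land=42.013, impact vy=-30.440
  bounce: vy ← 0.89·30.440 = 27.091
Arc 2: start y=0.000, vy=27.091 → t=5.523, apex=37.408, x_land=83.989, impact vy=-27.091
  bounce: vy ← 0.89·27.091 = 24.111
Arc 3: start y=0.000, vy=24.111 → t=4.916, apex=29.631, x_land=121.348, impact vy=-24.111
  bounce: vy ← 0.89·24.111 = 21.459
Arc 4: start y=0.000, vy=21.459 → t=4.375, apex=23.471, x_land=154.598, impact vy=-21.459
  bounce: vy ← 0.89·21.459 = 19.099
Arc 5: start y=0.000, vy=19.099 → t=3.894, apex=18.591, x_land=184.190, impact vy=-19.099
  bounce: vy ← 0.89·19.099 = 16.998
Arc 6: start y=0.000, vy=16.998 → t=3.465, apex=14.726, x_land=210.527, impact vy=-16.998
  bounce: vy ← 0.89·16.998 = 15.128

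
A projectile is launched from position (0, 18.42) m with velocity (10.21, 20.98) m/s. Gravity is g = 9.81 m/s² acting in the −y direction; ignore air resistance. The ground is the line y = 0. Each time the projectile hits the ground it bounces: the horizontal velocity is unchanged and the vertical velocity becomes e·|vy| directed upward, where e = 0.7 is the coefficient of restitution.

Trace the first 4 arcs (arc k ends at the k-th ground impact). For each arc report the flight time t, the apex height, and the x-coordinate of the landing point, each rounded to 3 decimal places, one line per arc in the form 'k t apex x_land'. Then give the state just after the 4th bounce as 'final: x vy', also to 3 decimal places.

1 5.025 40.854 51.302
2 4.040 20.019 92.554
3 2.828 9.809 121.431
4 1.980 4.806 141.645
final: 141.645 6.798

Arc 1: start y=18.420, vy=20.980 → t=5.025, apex=40.854, x_land=51.302, impact vy=-28.312
  bounce: vy ← 0.7·28.312 = 19.818
Arc 2: start y=0.000, vy=19.818 → t=4.040, apex=20.019, x_land=92.554, impact vy=-19.818
  bounce: vy ← 0.7·19.818 = 13.873
Arc 3: start y=0.000, vy=13.873 → t=2.828, apex=9.809, x_land=121.431, impact vy=-13.873
  bounce: vy ← 0.7·13.873 = 9.711
Arc 4: start y=0.000, vy=9.711 → t=1.980, apex=4.806, x_land=141.645, impact vy=-9.711
  bounce: vy ← 0.7·9.711 = 6.798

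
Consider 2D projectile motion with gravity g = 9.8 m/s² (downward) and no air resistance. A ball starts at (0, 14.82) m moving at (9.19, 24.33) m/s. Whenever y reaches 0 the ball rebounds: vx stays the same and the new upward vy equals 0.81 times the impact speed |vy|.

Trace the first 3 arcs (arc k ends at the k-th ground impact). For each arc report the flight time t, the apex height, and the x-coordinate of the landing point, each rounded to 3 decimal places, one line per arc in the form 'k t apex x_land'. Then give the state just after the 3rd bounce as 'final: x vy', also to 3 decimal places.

Arc 1: start y=14.820, vy=24.330 → t=5.514, apex=45.021, x_land=50.672, impact vy=-29.706
  bounce: vy ← 0.81·29.706 = 24.062
Arc 2: start y=0.000, vy=24.062 → t=4.911, apex=29.539, x_land=95.800, impact vy=-24.062
  bounce: vy ← 0.81·24.062 = 19.490
Arc 3: start y=0.000, vy=19.490 → t=3.978, apex=19.380, x_land=132.353, impact vy=-19.490
  bounce: vy ← 0.81·19.490 = 15.787

1 5.514 45.021 50.672
2 4.911 29.539 95.800
3 3.978 19.380 132.353
final: 132.353 15.787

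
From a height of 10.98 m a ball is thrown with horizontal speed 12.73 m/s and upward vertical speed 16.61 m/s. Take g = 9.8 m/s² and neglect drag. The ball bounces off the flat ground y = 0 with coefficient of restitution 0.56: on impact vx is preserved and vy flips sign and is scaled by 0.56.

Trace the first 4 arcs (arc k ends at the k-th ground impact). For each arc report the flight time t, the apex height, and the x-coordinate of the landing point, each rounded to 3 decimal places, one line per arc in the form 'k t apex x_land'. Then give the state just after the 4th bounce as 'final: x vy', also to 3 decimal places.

1 3.956 25.056 50.362
2 2.533 7.858 82.603
3 1.418 2.464 100.658
4 0.794 0.773 110.769
final: 110.769 2.179

Arc 1: start y=10.980, vy=16.610 → t=3.956, apex=25.056, x_land=50.362, impact vy=-22.161
  bounce: vy ← 0.56·22.161 = 12.410
Arc 2: start y=0.000, vy=12.410 → t=2.533, apex=7.858, x_land=82.603, impact vy=-12.410
  bounce: vy ← 0.56·12.410 = 6.950
Arc 3: start y=0.000, vy=6.950 → t=1.418, apex=2.464, x_land=100.658, impact vy=-6.950
  bounce: vy ← 0.56·6.950 = 3.892
Arc 4: start y=0.000, vy=3.892 → t=0.794, apex=0.773, x_land=110.769, impact vy=-3.892
  bounce: vy ← 0.56·3.892 = 2.179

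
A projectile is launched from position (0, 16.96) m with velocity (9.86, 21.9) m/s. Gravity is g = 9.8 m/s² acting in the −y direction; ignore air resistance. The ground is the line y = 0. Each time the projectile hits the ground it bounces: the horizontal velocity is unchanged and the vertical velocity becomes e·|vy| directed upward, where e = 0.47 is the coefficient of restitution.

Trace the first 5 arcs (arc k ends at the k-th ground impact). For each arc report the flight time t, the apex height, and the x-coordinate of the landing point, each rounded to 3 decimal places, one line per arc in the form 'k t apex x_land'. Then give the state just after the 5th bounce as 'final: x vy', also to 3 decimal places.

1 5.142 41.430 50.705
2 2.733 9.152 77.655
3 1.285 2.022 90.322
4 0.604 0.447 96.275
5 0.284 0.099 99.073
final: 99.073 0.654

Arc 1: start y=16.960, vy=21.900 → t=5.142, apex=41.430, x_land=50.705, impact vy=-28.496
  bounce: vy ← 0.47·28.496 = 13.393
Arc 2: start y=0.000, vy=13.393 → t=2.733, apex=9.152, x_land=77.655, impact vy=-13.393
  bounce: vy ← 0.47·13.393 = 6.295
Arc 3: start y=0.000, vy=6.295 → t=1.285, apex=2.022, x_land=90.322, impact vy=-6.295
  bounce: vy ← 0.47·6.295 = 2.959
Arc 4: start y=0.000, vy=2.959 → t=0.604, apex=0.447, x_land=96.275, impact vy=-2.959
  bounce: vy ← 0.47·2.959 = 1.391
Arc 5: start y=0.000, vy=1.391 → t=0.284, apex=0.099, x_land=99.073, impact vy=-1.391
  bounce: vy ← 0.47·1.391 = 0.654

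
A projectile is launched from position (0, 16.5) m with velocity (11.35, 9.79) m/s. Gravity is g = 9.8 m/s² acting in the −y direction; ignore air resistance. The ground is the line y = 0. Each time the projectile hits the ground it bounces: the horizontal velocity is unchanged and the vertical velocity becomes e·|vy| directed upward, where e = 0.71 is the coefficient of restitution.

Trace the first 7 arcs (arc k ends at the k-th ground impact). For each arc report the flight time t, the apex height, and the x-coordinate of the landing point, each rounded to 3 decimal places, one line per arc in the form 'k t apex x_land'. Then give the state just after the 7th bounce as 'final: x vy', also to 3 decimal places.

Arc 1: start y=16.500, vy=9.790 → t=3.088, apex=21.390, x_land=35.052, impact vy=-20.475
  bounce: vy ← 0.71·20.475 = 14.538
Arc 2: start y=0.000, vy=14.538 → t=2.967, apex=10.783, x_land=68.726, impact vy=-14.538
  bounce: vy ← 0.71·14.538 = 10.322
Arc 3: start y=0.000, vy=10.322 → t=2.106, apex=5.436, x_land=92.634, impact vy=-10.322
  bounce: vy ← 0.71·10.322 = 7.328
Arc 4: start y=0.000, vy=7.328 → t=1.496, apex=2.740, x_land=109.609, impact vy=-7.328
  bounce: vy ← 0.71·7.328 = 5.203
Arc 5: start y=0.000, vy=5.203 → t=1.062, apex=1.381, x_land=121.662, impact vy=-5.203
  bounce: vy ← 0.71·5.203 = 3.694
Arc 6: start y=0.000, vy=3.694 → t=0.754, apex=0.696, x_land=130.219, impact vy=-3.694
  bounce: vy ← 0.71·3.694 = 2.623
Arc 7: start y=0.000, vy=2.623 → t=0.535, apex=0.351, x_land=136.294, impact vy=-2.623
  bounce: vy ← 0.71·2.623 = 1.862

1 3.088 21.390 35.052
2 2.967 10.783 68.726
3 2.106 5.436 92.634
4 1.496 2.740 109.609
5 1.062 1.381 121.662
6 0.754 0.696 130.219
7 0.535 0.351 136.294
final: 136.294 1.862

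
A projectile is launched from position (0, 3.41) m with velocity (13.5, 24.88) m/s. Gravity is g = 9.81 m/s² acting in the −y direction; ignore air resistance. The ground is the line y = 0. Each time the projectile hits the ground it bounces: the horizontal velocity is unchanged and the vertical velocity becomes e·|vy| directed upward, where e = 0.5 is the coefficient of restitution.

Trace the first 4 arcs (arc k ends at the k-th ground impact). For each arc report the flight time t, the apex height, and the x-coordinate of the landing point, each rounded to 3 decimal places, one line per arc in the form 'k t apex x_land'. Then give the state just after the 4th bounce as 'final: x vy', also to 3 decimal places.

Arc 1: start y=3.410, vy=24.880 → t=5.206, apex=34.960, x_land=70.280, impact vy=-26.190
  bounce: vy ← 0.5·26.190 = 13.095
Arc 2: start y=0.000, vy=13.095 → t=2.670, apex=8.740, x_land=106.321, impact vy=-13.095
  bounce: vy ← 0.5·13.095 = 6.548
Arc 3: start y=0.000, vy=6.548 → t=1.335, apex=2.185, x_land=124.342, impact vy=-6.548
  bounce: vy ← 0.5·6.548 = 3.274
Arc 4: start y=0.000, vy=3.274 → t=0.667, apex=0.546, x_land=133.352, impact vy=-3.274
  bounce: vy ← 0.5·3.274 = 1.637

1 5.206 34.960 70.280
2 2.670 8.740 106.321
3 1.335 2.185 124.342
4 0.667 0.546 133.352
final: 133.352 1.637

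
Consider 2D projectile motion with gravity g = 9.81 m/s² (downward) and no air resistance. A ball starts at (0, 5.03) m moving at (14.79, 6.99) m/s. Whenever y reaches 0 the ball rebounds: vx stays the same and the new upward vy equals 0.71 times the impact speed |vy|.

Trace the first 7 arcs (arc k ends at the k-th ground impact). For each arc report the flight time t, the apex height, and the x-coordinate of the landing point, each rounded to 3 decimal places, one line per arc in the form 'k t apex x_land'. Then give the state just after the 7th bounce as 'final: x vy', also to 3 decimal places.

1 1.951 7.520 28.852
2 1.758 3.791 54.857
3 1.248 1.911 73.320
4 0.886 0.963 86.429
5 0.629 0.486 95.737
6 0.447 0.245 102.345
7 0.317 0.123 107.037
final: 107.037 1.105

Arc 1: start y=5.030, vy=6.990 → t=1.951, apex=7.520, x_land=28.852, impact vy=-12.147
  bounce: vy ← 0.71·12.147 = 8.624
Arc 2: start y=0.000, vy=8.624 → t=1.758, apex=3.791, x_land=54.857, impact vy=-8.624
  bounce: vy ← 0.71·8.624 = 6.123
Arc 3: start y=0.000, vy=6.123 → t=1.248, apex=1.911, x_land=73.320, impact vy=-6.123
  bounce: vy ← 0.71·6.123 = 4.348
Arc 4: start y=0.000, vy=4.348 → t=0.886, apex=0.963, x_land=86.429, impact vy=-4.348
  bounce: vy ← 0.71·4.348 = 3.087
Arc 5: start y=0.000, vy=3.087 → t=0.629, apex=0.486, x_land=95.737, impact vy=-3.087
  bounce: vy ← 0.71·3.087 = 2.192
Arc 6: start y=0.000, vy=2.192 → t=0.447, apex=0.245, x_land=102.345, impact vy=-2.192
  bounce: vy ← 0.71·2.192 = 1.556
Arc 7: start y=0.000, vy=1.556 → t=0.317, apex=0.123, x_land=107.037, impact vy=-1.556
  bounce: vy ← 0.71·1.556 = 1.105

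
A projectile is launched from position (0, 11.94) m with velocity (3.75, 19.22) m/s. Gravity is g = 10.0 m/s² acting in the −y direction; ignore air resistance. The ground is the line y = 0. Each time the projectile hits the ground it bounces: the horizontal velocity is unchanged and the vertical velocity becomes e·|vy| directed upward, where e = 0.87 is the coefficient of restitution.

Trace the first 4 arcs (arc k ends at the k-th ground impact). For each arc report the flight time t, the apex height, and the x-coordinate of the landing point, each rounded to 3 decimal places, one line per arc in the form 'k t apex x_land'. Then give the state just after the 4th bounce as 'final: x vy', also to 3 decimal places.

1 4.388 30.410 16.456
2 4.291 23.018 32.548
3 3.733 17.422 46.548
4 3.248 13.187 58.727
final: 58.727 14.129

Arc 1: start y=11.940, vy=19.220 → t=4.388, apex=30.410, x_land=16.456, impact vy=-24.662
  bounce: vy ← 0.87·24.662 = 21.456
Arc 2: start y=0.000, vy=21.456 → t=4.291, apex=23.018, x_land=32.548, impact vy=-21.456
  bounce: vy ← 0.87·21.456 = 18.667
Arc 3: start y=0.000, vy=18.667 → t=3.733, apex=17.422, x_land=46.548, impact vy=-18.667
  bounce: vy ← 0.87·18.667 = 16.240
Arc 4: start y=0.000, vy=16.240 → t=3.248, apex=13.187, x_land=58.727, impact vy=-16.240
  bounce: vy ← 0.87·16.240 = 14.129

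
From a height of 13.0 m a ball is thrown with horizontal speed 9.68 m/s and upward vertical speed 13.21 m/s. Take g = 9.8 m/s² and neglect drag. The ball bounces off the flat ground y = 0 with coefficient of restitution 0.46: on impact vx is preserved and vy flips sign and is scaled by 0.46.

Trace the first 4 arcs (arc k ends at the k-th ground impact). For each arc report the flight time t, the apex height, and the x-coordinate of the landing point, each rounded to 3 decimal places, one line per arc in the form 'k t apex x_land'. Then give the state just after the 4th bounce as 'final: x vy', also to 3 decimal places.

1 3.462 21.903 33.514
2 1.945 4.635 52.343
3 0.895 0.981 61.004
4 0.412 0.208 64.988
final: 64.988 0.928

Arc 1: start y=13.000, vy=13.210 → t=3.462, apex=21.903, x_land=33.514, impact vy=-20.720
  bounce: vy ← 0.46·20.720 = 9.531
Arc 2: start y=0.000, vy=9.531 → t=1.945, apex=4.635, x_land=52.343, impact vy=-9.531
  bounce: vy ← 0.46·9.531 = 4.384
Arc 3: start y=0.000, vy=4.384 → t=0.895, apex=0.981, x_land=61.004, impact vy=-4.384
  bounce: vy ← 0.46·4.384 = 2.017
Arc 4: start y=0.000, vy=2.017 → t=0.412, apex=0.208, x_land=64.988, impact vy=-2.017
  bounce: vy ← 0.46·2.017 = 0.928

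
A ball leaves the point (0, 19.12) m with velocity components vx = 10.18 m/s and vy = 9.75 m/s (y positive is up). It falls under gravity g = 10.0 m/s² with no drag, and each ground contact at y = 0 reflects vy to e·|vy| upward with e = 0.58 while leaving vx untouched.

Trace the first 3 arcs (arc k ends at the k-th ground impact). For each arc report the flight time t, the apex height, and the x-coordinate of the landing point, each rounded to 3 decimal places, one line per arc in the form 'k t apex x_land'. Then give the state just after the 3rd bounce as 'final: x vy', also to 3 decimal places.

Arc 1: start y=19.120, vy=9.750 → t=3.160, apex=23.873, x_land=32.170, impact vy=-21.851
  bounce: vy ← 0.58·21.851 = 12.674
Arc 2: start y=0.000, vy=12.674 → t=2.535, apex=8.031, x_land=57.973, impact vy=-12.674
  bounce: vy ← 0.58·12.674 = 7.351
Arc 3: start y=0.000, vy=7.351 → t=1.470, apex=2.702, x_land=72.939, impact vy=-7.351
  bounce: vy ← 0.58·7.351 = 4.263

1 3.160 23.873 32.170
2 2.535 8.031 57.973
3 1.470 2.702 72.939
final: 72.939 4.263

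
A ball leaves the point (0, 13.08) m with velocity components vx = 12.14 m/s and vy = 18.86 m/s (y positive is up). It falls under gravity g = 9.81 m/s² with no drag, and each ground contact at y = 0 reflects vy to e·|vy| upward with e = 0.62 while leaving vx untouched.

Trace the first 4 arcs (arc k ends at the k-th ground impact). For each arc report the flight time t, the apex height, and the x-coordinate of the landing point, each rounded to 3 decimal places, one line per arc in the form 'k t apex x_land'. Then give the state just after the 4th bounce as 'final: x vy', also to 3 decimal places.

1 4.445 31.209 53.962
2 3.128 11.997 91.934
3 1.939 4.612 115.477
4 1.202 1.773 130.073
final: 130.073 3.656

Arc 1: start y=13.080, vy=18.860 → t=4.445, apex=31.209, x_land=53.962, impact vy=-24.745
  bounce: vy ← 0.62·24.745 = 15.342
Arc 2: start y=0.000, vy=15.342 → t=3.128, apex=11.997, x_land=91.934, impact vy=-15.342
  bounce: vy ← 0.62·15.342 = 9.512
Arc 3: start y=0.000, vy=9.512 → t=1.939, apex=4.612, x_land=115.477, impact vy=-9.512
  bounce: vy ← 0.62·9.512 = 5.897
Arc 4: start y=0.000, vy=5.897 → t=1.202, apex=1.773, x_land=130.073, impact vy=-5.897
  bounce: vy ← 0.62·5.897 = 3.656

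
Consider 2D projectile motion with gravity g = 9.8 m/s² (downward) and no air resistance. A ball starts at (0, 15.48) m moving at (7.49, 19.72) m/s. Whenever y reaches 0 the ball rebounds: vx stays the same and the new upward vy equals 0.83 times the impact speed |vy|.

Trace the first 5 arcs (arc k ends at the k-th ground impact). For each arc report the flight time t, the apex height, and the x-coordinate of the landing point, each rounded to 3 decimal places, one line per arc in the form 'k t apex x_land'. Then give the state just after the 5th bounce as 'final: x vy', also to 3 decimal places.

1 4.697 35.321 35.181
2 4.457 24.332 68.563
3 3.699 16.763 96.269
4 3.070 11.548 119.266
5 2.548 7.955 138.353
final: 138.353 10.364

Arc 1: start y=15.480, vy=19.720 → t=4.697, apex=35.321, x_land=35.181, impact vy=-26.311
  bounce: vy ← 0.83·26.311 = 21.838
Arc 2: start y=0.000, vy=21.838 → t=4.457, apex=24.332, x_land=68.563, impact vy=-21.838
  bounce: vy ← 0.83·21.838 = 18.126
Arc 3: start y=0.000, vy=18.126 → t=3.699, apex=16.763, x_land=96.269, impact vy=-18.126
  bounce: vy ← 0.83·18.126 = 15.044
Arc 4: start y=0.000, vy=15.044 → t=3.070, apex=11.548, x_land=119.266, impact vy=-15.044
  bounce: vy ← 0.83·15.044 = 12.487
Arc 5: start y=0.000, vy=12.487 → t=2.548, apex=7.955, x_land=138.353, impact vy=-12.487
  bounce: vy ← 0.83·12.487 = 10.364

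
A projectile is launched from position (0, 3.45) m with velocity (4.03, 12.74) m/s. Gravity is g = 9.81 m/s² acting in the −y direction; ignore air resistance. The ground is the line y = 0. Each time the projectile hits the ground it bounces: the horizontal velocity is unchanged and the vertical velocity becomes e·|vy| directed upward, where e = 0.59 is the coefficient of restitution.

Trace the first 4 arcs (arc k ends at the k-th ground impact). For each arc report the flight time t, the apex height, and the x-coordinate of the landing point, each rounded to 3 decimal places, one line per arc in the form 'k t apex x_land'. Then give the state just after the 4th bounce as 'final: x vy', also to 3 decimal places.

1 2.845 11.723 11.464
2 1.824 4.081 18.815
3 1.076 1.420 23.153
4 0.635 0.494 25.712
final: 25.712 1.838

Arc 1: start y=3.450, vy=12.740 → t=2.845, apex=11.723, x_land=11.464, impact vy=-15.166
  bounce: vy ← 0.59·15.166 = 8.948
Arc 2: start y=0.000, vy=8.948 → t=1.824, apex=4.081, x_land=18.815, impact vy=-8.948
  bounce: vy ← 0.59·8.948 = 5.279
Arc 3: start y=0.000, vy=5.279 → t=1.076, apex=1.420, x_land=23.153, impact vy=-5.279
  bounce: vy ← 0.59·5.279 = 3.115
Arc 4: start y=0.000, vy=3.115 → t=0.635, apex=0.494, x_land=25.712, impact vy=-3.115
  bounce: vy ← 0.59·3.115 = 1.838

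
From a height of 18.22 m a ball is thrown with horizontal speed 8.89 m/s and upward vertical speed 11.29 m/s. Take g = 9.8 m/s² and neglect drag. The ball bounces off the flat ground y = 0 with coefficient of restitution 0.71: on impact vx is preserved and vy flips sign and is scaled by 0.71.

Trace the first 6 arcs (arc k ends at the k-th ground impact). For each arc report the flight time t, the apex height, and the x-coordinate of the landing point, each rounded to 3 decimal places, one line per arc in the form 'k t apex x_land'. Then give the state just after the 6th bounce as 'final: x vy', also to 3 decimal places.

1 3.398 24.723 30.211
2 3.190 12.463 58.567
3 2.265 6.283 78.699
4 1.608 3.167 92.994
5 1.142 1.597 103.143
6 0.811 0.805 110.348
final: 110.348 2.820

Arc 1: start y=18.220, vy=11.290 → t=3.398, apex=24.723, x_land=30.211, impact vy=-22.013
  bounce: vy ← 0.71·22.013 = 15.629
Arc 2: start y=0.000, vy=15.629 → t=3.190, apex=12.463, x_land=58.567, impact vy=-15.629
  bounce: vy ← 0.71·15.629 = 11.097
Arc 3: start y=0.000, vy=11.097 → t=2.265, apex=6.283, x_land=78.699, impact vy=-11.097
  bounce: vy ← 0.71·11.097 = 7.879
Arc 4: start y=0.000, vy=7.879 → t=1.608, apex=3.167, x_land=92.994, impact vy=-7.879
  bounce: vy ← 0.71·7.879 = 5.594
Arc 5: start y=0.000, vy=5.594 → t=1.142, apex=1.597, x_land=103.143, impact vy=-5.594
  bounce: vy ← 0.71·5.594 = 3.972
Arc 6: start y=0.000, vy=3.972 → t=0.811, apex=0.805, x_land=110.348, impact vy=-3.972
  bounce: vy ← 0.71·3.972 = 2.820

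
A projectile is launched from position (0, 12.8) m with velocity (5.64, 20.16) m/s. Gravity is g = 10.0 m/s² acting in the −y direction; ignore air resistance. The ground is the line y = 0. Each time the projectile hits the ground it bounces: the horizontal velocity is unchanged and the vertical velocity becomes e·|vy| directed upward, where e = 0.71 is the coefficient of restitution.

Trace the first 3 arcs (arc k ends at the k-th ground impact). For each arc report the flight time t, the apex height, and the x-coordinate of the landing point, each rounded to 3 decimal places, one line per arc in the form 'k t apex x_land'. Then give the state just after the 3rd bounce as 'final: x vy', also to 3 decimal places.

Arc 1: start y=12.800, vy=20.160 → t=4.590, apex=33.121, x_land=25.886, impact vy=-25.738
  bounce: vy ← 0.71·25.738 = 18.274
Arc 2: start y=0.000, vy=18.274 → t=3.655, apex=16.696, x_land=46.499, impact vy=-18.274
  bounce: vy ← 0.71·18.274 = 12.974
Arc 3: start y=0.000, vy=12.974 → t=2.595, apex=8.417, x_land=61.134, impact vy=-12.974
  bounce: vy ← 0.71·12.974 = 9.212

1 4.590 33.121 25.886
2 3.655 16.696 46.499
3 2.595 8.417 61.134
final: 61.134 9.212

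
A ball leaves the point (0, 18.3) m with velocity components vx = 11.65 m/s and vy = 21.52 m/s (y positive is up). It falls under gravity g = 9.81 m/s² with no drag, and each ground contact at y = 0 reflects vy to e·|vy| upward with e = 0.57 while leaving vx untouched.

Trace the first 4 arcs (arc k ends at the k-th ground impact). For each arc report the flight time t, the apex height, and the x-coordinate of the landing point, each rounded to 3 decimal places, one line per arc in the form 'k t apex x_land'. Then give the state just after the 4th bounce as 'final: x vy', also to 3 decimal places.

Arc 1: start y=18.300, vy=21.520 → t=5.117, apex=41.904, x_land=59.608, impact vy=-28.673
  bounce: vy ← 0.57·28.673 = 16.344
Arc 2: start y=0.000, vy=16.344 → t=3.332, apex=13.615, x_land=98.426, impact vy=-16.344
  bounce: vy ← 0.57·16.344 = 9.316
Arc 3: start y=0.000, vy=9.316 → t=1.899, apex=4.423, x_land=120.553, impact vy=-9.316
  bounce: vy ← 0.57·9.316 = 5.310
Arc 4: start y=0.000, vy=5.310 → t=1.083, apex=1.437, x_land=133.165, impact vy=-5.310
  bounce: vy ← 0.57·5.310 = 3.027

1 5.117 41.904 59.608
2 3.332 13.615 98.426
3 1.899 4.423 120.553
4 1.083 1.437 133.165
final: 133.165 3.027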